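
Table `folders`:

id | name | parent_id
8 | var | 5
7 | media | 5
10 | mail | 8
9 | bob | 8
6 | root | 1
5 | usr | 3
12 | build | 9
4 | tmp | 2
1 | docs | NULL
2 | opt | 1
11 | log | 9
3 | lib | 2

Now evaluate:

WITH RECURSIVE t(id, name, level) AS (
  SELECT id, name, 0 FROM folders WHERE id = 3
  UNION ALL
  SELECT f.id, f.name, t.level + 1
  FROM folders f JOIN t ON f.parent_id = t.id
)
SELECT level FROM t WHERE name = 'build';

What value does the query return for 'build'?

4

Base: id=3 (lib) at level 0.
Iteration 1: rows with parent_id in {3} -> usr (id 5, level 1).
Iteration 2: rows with parent_id in {5} -> media (id 7, level 2), var (id 8, level 2).
Iteration 3: rows with parent_id in {7,8} -> bob (id 9, level 3), mail (id 10, level 3).
Iteration 4: rows with parent_id in {9,10} -> log (id 11, level 4), build (id 12, level 4).
Iteration 5: no rows with parent_id in {11,12}; recursion stops.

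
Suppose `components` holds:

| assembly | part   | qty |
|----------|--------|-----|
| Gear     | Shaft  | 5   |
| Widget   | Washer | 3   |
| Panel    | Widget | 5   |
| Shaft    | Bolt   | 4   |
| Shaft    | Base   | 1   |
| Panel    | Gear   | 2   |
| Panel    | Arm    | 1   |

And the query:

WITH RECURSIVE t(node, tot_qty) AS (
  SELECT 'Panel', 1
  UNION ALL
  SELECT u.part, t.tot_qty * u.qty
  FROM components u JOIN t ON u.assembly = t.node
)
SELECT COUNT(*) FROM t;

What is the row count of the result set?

Base: (Panel, tot_qty=1).
Iteration 1: components of {Panel} -> Arm = 1*1 = 1, Gear = 1*2 = 2, Widget = 1*5 = 5.
Iteration 2: components of {Arm,Gear,Widget} -> Shaft = 2*5 = 10, Washer = 5*3 = 15.
Iteration 3: components of {Shaft,Washer} -> Base = 10*1 = 10, Bolt = 10*4 = 40.
Iteration 4: no further components; recursion stops.
Total rows emitted: 8.

8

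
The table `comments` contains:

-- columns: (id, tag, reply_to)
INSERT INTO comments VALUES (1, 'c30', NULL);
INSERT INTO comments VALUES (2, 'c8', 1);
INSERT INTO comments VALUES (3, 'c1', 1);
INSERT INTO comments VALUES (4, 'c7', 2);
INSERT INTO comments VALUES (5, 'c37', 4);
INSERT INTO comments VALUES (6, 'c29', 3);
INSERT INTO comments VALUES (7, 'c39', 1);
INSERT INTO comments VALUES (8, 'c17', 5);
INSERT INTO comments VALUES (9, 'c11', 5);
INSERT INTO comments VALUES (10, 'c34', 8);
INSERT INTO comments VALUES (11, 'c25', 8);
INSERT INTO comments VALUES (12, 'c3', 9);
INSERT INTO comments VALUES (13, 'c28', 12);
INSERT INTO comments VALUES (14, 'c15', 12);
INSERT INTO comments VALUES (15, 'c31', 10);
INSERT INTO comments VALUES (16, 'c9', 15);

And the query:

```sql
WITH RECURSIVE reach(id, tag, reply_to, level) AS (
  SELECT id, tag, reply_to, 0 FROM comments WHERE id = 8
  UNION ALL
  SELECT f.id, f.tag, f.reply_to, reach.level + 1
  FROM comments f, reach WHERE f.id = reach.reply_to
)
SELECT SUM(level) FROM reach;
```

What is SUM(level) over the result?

10

Base: id=8 (c17), reply_to=5, level 0.
Iteration 1: join on id=5 -> c37 (id 5, reply_to=4, level 1).
Iteration 2: join on id=4 -> c7 (id 4, reply_to=2, level 2).
Iteration 3: join on id=2 -> c8 (id 2, reply_to=1, level 3).
Iteration 4: join on id=1 -> c30 (id 1, reply_to=NULL, level 4).
Iteration 5: reply_to is NULL; no match; recursion stops.
SUM(level) = 0 + 1 + 2 + 3 + 4 = 10.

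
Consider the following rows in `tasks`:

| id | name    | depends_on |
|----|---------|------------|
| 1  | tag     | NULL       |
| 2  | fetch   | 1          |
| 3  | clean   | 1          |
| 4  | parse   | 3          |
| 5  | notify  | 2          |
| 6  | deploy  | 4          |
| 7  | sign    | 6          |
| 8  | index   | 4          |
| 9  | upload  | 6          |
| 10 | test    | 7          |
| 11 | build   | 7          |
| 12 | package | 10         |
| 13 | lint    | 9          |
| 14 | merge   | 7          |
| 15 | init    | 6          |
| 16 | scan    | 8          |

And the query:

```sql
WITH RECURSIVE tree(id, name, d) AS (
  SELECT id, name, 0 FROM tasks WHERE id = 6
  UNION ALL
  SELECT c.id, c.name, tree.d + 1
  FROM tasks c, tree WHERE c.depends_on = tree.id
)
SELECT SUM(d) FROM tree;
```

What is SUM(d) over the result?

Base: id=6 (deploy) at d 0.
Iteration 1: rows with depends_on in {6} -> sign (id 7, d 1), upload (id 9, d 1), init (id 15, d 1).
Iteration 2: rows with depends_on in {7,9,15} -> test (id 10, d 2), build (id 11, d 2), lint (id 13, d 2), merge (id 14, d 2).
Iteration 3: rows with depends_on in {10,11,13,14} -> package (id 12, d 3).
Iteration 4: no rows with depends_on in {12}; recursion stops.
SUM(d) = 0 + 1 + 1 + 1 + 2 + 2 + 2 + 2 + 3 = 14.

14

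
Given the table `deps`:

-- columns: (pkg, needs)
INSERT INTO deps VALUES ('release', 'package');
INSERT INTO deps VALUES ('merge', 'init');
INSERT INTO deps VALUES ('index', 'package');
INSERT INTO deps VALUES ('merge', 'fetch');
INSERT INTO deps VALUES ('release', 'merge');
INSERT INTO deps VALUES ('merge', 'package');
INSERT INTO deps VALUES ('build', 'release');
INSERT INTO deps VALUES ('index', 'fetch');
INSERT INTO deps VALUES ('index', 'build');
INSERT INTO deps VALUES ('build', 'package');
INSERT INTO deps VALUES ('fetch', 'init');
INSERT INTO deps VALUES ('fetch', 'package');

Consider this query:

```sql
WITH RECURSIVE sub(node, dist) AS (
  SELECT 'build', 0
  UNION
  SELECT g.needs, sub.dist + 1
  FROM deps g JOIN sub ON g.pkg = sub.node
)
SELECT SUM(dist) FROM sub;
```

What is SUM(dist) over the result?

Base: (build, dist=0).
Iteration 1: edges from {build} -> (package, dist=1), (release, dist=1).
Iteration 2: edges from {package,release} -> (merge, dist=2), (package, dist=2).
Iteration 3: edges from {merge,package} -> (fetch, dist=3), (init, dist=3), (package, dist=3).
Iteration 4: edges from {fetch,init,package} -> (init, dist=4), (package, dist=4).
Iteration 5: no outgoing edges from {init,package}; recursion stops.
SUM(dist) = 0 + 1 + 1 + 2 + 2 + 3 + 3 + 3 + 4 + 4 = 23.

23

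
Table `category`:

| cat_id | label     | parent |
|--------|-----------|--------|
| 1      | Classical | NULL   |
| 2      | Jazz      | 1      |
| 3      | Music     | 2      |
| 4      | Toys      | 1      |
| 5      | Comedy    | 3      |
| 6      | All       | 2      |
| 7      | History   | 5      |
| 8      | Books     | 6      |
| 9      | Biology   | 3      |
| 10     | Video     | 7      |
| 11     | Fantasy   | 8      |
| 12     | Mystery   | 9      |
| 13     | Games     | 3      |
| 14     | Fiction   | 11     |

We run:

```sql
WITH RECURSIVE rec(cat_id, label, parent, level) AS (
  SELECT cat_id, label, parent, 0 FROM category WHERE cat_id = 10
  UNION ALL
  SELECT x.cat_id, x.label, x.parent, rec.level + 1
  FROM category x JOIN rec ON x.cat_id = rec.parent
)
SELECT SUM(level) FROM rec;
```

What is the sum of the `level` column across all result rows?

Base: cat_id=10 (Video), parent=7, level 0.
Iteration 1: join on cat_id=7 -> History (id 7, parent=5, level 1).
Iteration 2: join on cat_id=5 -> Comedy (id 5, parent=3, level 2).
Iteration 3: join on cat_id=3 -> Music (id 3, parent=2, level 3).
Iteration 4: join on cat_id=2 -> Jazz (id 2, parent=1, level 4).
Iteration 5: join on cat_id=1 -> Classical (id 1, parent=NULL, level 5).
Iteration 6: parent is NULL; no match; recursion stops.
SUM(level) = 0 + 1 + 2 + 3 + 4 + 5 = 15.

15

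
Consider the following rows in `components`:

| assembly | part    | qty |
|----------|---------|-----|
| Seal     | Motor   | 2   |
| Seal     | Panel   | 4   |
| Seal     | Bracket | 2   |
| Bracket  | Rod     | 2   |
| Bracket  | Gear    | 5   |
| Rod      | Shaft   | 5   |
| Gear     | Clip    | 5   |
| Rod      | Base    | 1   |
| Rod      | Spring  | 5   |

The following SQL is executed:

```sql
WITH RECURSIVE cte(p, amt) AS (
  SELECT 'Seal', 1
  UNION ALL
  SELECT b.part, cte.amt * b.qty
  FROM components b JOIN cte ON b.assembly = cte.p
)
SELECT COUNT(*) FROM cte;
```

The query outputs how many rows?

10

Base: (Seal, amt=1).
Iteration 1: components of {Seal} -> Bracket = 1*2 = 2, Motor = 1*2 = 2, Panel = 1*4 = 4.
Iteration 2: components of {Bracket,Motor,Panel} -> Gear = 2*5 = 10, Rod = 2*2 = 4.
Iteration 3: components of {Gear,Rod} -> Base = 4*1 = 4, Clip = 10*5 = 50, Shaft = 4*5 = 20, Spring = 4*5 = 20.
Iteration 4: no further components; recursion stops.
Total rows emitted: 10.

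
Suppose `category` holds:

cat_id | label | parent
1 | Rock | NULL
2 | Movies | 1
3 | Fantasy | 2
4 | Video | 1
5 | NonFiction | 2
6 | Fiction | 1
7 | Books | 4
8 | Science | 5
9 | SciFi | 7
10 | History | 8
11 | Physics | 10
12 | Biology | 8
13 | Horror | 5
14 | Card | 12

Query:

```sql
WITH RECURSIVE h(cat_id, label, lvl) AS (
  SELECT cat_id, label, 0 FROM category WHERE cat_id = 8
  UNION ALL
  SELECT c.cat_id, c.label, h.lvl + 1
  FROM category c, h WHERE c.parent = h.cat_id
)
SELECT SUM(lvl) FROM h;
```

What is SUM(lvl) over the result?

Base: cat_id=8 (Science) at lvl 0.
Iteration 1: rows with parent in {8} -> History (id 10, lvl 1), Biology (id 12, lvl 1).
Iteration 2: rows with parent in {10,12} -> Physics (id 11, lvl 2), Card (id 14, lvl 2).
Iteration 3: no rows with parent in {11,14}; recursion stops.
SUM(lvl) = 0 + 1 + 1 + 2 + 2 = 6.

6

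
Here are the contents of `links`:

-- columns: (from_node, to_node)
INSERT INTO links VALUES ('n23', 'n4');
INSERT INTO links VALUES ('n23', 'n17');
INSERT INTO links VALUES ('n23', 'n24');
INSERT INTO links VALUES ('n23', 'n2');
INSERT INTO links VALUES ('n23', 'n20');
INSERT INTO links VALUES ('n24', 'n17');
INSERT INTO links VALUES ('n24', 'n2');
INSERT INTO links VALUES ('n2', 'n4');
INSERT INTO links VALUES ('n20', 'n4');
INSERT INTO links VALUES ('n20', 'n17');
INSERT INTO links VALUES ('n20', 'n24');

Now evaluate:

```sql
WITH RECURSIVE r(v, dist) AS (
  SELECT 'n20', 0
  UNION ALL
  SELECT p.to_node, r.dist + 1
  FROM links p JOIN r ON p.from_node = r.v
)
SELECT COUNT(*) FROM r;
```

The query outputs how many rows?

7

Base: (n20, dist=0).
Iteration 1: edges from {n20} -> (n17, dist=1), (n24, dist=1), (n4, dist=1).
Iteration 2: edges from {n17,n24,n4} -> (n17, dist=2), (n2, dist=2).
Iteration 3: edges from {n17,n2} -> (n4, dist=3).
Iteration 4: no outgoing edges from {n4}; recursion stops.
Total rows emitted: 7.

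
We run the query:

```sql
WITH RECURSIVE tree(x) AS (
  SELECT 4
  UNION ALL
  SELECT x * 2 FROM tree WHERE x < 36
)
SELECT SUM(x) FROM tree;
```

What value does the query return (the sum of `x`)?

Base: x=4.
Iteration 1: 4 < 36 holds -> x = 4 * 2 = 8.
Iteration 2: 8 < 36 holds -> x = 8 * 2 = 16.
Iteration 3: 16 < 36 holds -> x = 16 * 2 = 32.
Iteration 4: 32 < 36 holds -> x = 32 * 2 = 64.
Iteration 5: 64 < 36 fails; recursion stops.
SUM(x) = 4 + 8 + 16 + 32 + 64 = 124.

124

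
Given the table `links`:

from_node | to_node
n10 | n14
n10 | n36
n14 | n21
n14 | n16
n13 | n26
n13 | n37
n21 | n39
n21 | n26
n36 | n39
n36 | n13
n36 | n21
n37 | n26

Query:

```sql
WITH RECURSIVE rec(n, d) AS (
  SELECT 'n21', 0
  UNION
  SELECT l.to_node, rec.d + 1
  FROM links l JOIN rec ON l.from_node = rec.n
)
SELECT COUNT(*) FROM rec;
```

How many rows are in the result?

3

Base: (n21, d=0).
Iteration 1: edges from {n21} -> (n26, d=1), (n39, d=1).
Iteration 2: no outgoing edges from {n26,n39}; recursion stops.
Total rows emitted: 3.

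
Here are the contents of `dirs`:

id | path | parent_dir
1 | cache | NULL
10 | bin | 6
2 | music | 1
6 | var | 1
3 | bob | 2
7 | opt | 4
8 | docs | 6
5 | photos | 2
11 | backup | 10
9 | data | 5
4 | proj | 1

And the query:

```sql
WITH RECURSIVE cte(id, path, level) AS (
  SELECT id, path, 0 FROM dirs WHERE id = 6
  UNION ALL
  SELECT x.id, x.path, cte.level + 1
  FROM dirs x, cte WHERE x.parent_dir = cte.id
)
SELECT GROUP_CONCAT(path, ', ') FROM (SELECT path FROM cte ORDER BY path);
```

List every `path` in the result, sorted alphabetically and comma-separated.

Base: id=6 (var) at level 0.
Iteration 1: rows with parent_dir in {6} -> docs (id 8, level 1), bin (id 10, level 1).
Iteration 2: rows with parent_dir in {8,10} -> backup (id 11, level 2).
Iteration 3: no rows with parent_dir in {11}; recursion stops.

backup, bin, docs, var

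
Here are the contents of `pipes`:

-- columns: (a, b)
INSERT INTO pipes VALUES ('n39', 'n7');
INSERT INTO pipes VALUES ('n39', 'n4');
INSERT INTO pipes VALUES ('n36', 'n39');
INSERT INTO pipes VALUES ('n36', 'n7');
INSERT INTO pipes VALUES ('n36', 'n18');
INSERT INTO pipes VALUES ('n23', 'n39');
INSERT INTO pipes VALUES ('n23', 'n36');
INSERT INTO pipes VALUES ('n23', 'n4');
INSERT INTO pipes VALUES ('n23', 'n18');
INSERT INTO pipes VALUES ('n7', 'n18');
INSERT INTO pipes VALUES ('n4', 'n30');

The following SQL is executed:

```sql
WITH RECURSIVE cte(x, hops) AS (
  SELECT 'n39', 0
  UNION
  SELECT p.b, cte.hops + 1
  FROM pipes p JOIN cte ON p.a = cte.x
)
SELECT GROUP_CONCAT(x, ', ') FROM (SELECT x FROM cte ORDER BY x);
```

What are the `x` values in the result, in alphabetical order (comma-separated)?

Base: (n39, hops=0).
Iteration 1: edges from {n39} -> (n4, hops=1), (n7, hops=1).
Iteration 2: edges from {n4,n7} -> (n18, hops=2), (n30, hops=2).
Iteration 3: no outgoing edges from {n18,n30}; recursion stops.

n18, n30, n39, n4, n7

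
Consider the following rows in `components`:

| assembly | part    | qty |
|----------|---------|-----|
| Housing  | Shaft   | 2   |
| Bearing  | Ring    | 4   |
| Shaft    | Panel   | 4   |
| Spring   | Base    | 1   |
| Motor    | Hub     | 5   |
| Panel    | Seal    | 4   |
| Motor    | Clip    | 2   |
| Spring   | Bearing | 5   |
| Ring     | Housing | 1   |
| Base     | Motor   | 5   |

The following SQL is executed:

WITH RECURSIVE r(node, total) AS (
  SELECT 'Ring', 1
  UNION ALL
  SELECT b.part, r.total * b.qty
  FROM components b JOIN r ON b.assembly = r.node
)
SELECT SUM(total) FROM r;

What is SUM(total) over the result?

44

Base: (Ring, total=1).
Iteration 1: components of {Ring} -> Housing = 1*1 = 1.
Iteration 2: components of {Housing} -> Shaft = 1*2 = 2.
Iteration 3: components of {Shaft} -> Panel = 2*4 = 8.
Iteration 4: components of {Panel} -> Seal = 8*4 = 32.
Iteration 5: no further components; recursion stops.
SUM(total) = 1 + 1 + 2 + 8 + 32 = 44.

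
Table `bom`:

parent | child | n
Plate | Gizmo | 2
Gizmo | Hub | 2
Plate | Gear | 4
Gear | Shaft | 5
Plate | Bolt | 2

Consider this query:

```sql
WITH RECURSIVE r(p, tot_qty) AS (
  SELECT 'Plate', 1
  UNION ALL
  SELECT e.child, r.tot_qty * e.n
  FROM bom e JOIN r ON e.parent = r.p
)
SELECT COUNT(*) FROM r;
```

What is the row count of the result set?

6

Base: (Plate, tot_qty=1).
Iteration 1: components of {Plate} -> Bolt = 1*2 = 2, Gear = 1*4 = 4, Gizmo = 1*2 = 2.
Iteration 2: components of {Bolt,Gear,Gizmo} -> Hub = 2*2 = 4, Shaft = 4*5 = 20.
Iteration 3: no further components; recursion stops.
Total rows emitted: 6.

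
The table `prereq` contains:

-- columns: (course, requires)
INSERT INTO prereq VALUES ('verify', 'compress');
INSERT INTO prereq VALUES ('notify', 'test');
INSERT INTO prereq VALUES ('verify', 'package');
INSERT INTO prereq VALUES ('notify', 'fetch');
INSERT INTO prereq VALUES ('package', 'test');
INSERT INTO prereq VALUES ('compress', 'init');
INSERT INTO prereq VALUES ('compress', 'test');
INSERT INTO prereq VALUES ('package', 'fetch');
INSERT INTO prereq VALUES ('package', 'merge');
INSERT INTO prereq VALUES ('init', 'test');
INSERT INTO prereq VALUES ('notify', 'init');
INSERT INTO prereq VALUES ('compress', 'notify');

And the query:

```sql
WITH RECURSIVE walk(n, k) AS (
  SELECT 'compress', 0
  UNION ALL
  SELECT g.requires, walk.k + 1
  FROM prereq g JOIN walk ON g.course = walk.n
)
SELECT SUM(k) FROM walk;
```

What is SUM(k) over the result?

14

Base: (compress, k=0).
Iteration 1: edges from {compress} -> (init, k=1), (notify, k=1), (test, k=1).
Iteration 2: edges from {init,notify,test} -> (fetch, k=2), (init, k=2), (test, k=2) x2. [UNION ALL keeps all 4 new rows, including repeats]
Iteration 3: edges from {fetch,init,test} -> (test, k=3).
Iteration 4: no outgoing edges from {test}; recursion stops.
SUM(k) = 0 + 1 + 1 + 1 + 2 + 2 + 2 + 2 + 3 = 14.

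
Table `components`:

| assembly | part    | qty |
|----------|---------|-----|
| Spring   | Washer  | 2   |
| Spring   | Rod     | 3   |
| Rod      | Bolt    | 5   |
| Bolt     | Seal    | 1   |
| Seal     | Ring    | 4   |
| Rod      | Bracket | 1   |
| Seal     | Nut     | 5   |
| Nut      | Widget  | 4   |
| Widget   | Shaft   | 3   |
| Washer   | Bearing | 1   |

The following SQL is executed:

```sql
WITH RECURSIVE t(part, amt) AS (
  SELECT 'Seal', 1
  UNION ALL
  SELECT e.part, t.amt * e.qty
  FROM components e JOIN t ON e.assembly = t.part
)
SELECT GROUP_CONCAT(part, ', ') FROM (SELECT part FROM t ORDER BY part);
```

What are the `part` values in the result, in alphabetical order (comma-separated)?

Base: (Seal, amt=1).
Iteration 1: components of {Seal} -> Nut = 1*5 = 5, Ring = 1*4 = 4.
Iteration 2: components of {Nut,Ring} -> Widget = 5*4 = 20.
Iteration 3: components of {Widget} -> Shaft = 20*3 = 60.
Iteration 4: no further components; recursion stops.

Nut, Ring, Seal, Shaft, Widget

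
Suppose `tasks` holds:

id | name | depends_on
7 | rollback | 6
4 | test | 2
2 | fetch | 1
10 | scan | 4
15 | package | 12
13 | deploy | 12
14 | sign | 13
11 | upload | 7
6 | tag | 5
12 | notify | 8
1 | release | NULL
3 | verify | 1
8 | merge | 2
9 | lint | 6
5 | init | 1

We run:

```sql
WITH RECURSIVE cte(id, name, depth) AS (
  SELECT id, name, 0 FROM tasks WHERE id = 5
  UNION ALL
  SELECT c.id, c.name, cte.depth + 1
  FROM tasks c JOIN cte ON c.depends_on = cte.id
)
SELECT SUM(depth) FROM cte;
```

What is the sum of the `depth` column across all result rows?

Base: id=5 (init) at depth 0.
Iteration 1: rows with depends_on in {5} -> tag (id 6, depth 1).
Iteration 2: rows with depends_on in {6} -> rollback (id 7, depth 2), lint (id 9, depth 2).
Iteration 3: rows with depends_on in {7,9} -> upload (id 11, depth 3).
Iteration 4: no rows with depends_on in {11}; recursion stops.
SUM(depth) = 0 + 1 + 2 + 2 + 3 = 8.

8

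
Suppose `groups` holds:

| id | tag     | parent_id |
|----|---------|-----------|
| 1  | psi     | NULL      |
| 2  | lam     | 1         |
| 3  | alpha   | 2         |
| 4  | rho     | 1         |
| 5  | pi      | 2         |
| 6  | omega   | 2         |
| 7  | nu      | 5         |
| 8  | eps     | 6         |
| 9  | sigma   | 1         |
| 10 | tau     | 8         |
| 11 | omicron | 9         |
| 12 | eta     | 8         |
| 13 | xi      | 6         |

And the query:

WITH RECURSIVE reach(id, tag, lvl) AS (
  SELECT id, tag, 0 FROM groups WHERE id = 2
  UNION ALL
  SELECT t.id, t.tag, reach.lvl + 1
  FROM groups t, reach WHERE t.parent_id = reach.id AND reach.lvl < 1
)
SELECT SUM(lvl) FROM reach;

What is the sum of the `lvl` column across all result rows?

Base: id=2 (lam) at lvl 0.
Iteration 1: rows with parent_id in {2} -> alpha (id 3, lvl 1), pi (id 5, lvl 1), omega (id 6, lvl 1).
Iteration 2: lvl < 1 fails for all current rows; recursion stops.
SUM(lvl) = 0 + 1 + 1 + 1 = 3.

3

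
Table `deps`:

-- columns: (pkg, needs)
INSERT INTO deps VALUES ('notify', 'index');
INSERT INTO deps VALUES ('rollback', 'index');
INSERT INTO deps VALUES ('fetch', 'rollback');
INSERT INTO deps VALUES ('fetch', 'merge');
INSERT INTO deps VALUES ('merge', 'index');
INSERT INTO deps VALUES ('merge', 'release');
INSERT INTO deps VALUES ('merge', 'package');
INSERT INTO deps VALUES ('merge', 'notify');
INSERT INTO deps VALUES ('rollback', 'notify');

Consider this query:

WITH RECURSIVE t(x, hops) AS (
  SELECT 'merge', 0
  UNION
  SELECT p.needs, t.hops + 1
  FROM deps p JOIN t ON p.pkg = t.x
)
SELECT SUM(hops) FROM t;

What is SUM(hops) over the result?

Base: (merge, hops=0).
Iteration 1: edges from {merge} -> (index, hops=1), (notify, hops=1), (package, hops=1), (release, hops=1).
Iteration 2: edges from {index,notify,package,release} -> (index, hops=2).
Iteration 3: no outgoing edges from {index}; recursion stops.
SUM(hops) = 0 + 1 + 1 + 1 + 1 + 2 = 6.

6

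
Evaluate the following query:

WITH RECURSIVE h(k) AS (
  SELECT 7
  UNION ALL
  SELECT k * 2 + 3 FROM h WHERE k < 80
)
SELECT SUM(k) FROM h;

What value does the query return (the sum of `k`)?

Base: k=7.
Iteration 1: 7 < 80 holds -> k = 7 * 2 + 3 = 17.
Iteration 2: 17 < 80 holds -> k = 17 * 2 + 3 = 37.
Iteration 3: 37 < 80 holds -> k = 37 * 2 + 3 = 77.
Iteration 4: 77 < 80 holds -> k = 77 * 2 + 3 = 157.
Iteration 5: 157 < 80 fails; recursion stops.
SUM(k) = 7 + 17 + 37 + 77 + 157 = 295.

295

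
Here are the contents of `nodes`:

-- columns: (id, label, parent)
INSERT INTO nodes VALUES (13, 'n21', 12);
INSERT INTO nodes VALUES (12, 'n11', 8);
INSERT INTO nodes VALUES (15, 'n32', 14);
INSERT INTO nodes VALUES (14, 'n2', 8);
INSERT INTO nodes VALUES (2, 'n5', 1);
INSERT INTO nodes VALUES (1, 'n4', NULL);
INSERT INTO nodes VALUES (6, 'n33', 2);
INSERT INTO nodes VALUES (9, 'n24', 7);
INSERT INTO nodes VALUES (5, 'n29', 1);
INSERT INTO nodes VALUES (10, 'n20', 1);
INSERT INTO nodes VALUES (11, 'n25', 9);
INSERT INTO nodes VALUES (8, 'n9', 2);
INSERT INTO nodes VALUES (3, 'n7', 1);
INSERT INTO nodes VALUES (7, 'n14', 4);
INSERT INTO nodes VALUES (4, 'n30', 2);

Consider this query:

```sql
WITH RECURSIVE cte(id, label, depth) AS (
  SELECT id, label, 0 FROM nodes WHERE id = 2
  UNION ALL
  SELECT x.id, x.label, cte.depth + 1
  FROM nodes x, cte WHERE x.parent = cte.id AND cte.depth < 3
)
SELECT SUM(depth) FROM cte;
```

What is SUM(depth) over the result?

18

Base: id=2 (n5) at depth 0.
Iteration 1: rows with parent in {2} -> n30 (id 4, depth 1), n33 (id 6, depth 1), n9 (id 8, depth 1).
Iteration 2: rows with parent in {4,6,8} -> n14 (id 7, depth 2), n11 (id 12, depth 2), n2 (id 14, depth 2).
Iteration 3: rows with parent in {7,12,14} -> n24 (id 9, depth 3), n21 (id 13, depth 3), n32 (id 15, depth 3).
Iteration 4: depth < 3 fails for all current rows; recursion stops.
SUM(depth) = 0 + 1 + 1 + 1 + 2 + 2 + 2 + 3 + 3 + 3 = 18.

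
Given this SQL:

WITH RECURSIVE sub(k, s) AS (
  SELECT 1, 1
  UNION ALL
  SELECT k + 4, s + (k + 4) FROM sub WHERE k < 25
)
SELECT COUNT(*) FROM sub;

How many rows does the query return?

Base: k=1, s=1.
Iteration 1: 1 < 25 holds -> k = 1 + 4 = 5, s = 1 + 5 = 6.
Iteration 2: 5 < 25 holds -> k = 5 + 4 = 9, s = 6 + 9 = 15.
Iteration 3: 9 < 25 holds -> k = 9 + 4 = 13, s = 15 + 13 = 28.
Iteration 4: 13 < 25 holds -> k = 13 + 4 = 17, s = 28 + 17 = 45.
Iteration 5: 17 < 25 holds -> k = 17 + 4 = 21, s = 45 + 21 = 66.
Iteration 6: 21 < 25 holds -> k = 21 + 4 = 25, s = 66 + 25 = 91.
Iteration 7: 25 < 25 fails; recursion stops.
Total rows emitted: 7.

7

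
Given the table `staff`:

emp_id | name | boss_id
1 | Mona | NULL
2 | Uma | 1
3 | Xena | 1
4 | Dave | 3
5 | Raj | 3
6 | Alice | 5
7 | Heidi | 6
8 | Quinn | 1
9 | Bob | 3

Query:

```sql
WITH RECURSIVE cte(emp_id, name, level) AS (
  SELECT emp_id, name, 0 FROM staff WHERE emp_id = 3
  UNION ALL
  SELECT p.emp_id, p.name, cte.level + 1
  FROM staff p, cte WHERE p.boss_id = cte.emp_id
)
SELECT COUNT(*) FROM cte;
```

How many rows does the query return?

Base: emp_id=3 (Xena) at level 0.
Iteration 1: rows with boss_id in {3} -> Dave (id 4, level 1), Raj (id 5, level 1), Bob (id 9, level 1).
Iteration 2: rows with boss_id in {4,5,9} -> Alice (id 6, level 2).
Iteration 3: rows with boss_id in {6} -> Heidi (id 7, level 3).
Iteration 4: no rows with boss_id in {7}; recursion stops.
Total rows emitted: 6.

6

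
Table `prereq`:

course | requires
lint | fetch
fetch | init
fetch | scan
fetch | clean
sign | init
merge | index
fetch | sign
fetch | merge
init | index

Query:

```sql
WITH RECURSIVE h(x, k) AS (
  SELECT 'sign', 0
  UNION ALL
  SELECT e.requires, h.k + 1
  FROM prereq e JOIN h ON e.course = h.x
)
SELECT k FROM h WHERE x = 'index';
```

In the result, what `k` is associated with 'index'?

2

Base: (sign, k=0).
Iteration 1: edges from {sign} -> (init, k=1).
Iteration 2: edges from {init} -> (index, k=2).
Iteration 3: no outgoing edges from {index}; recursion stops.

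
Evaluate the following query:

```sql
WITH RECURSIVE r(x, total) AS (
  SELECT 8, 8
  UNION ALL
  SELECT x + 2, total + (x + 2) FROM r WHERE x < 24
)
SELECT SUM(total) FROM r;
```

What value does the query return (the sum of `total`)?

600

Base: x=8, total=8.
Iteration 1: 8 < 24 holds -> x = 8 + 2 = 10, total = 8 + 10 = 18.
Iteration 2: 10 < 24 holds -> x = 10 + 2 = 12, total = 18 + 12 = 30.
Iteration 3: 12 < 24 holds -> x = 12 + 2 = 14, total = 30 + 14 = 44.
Iteration 4: 14 < 24 holds -> x = 14 + 2 = 16, total = 44 + 16 = 60.
Iteration 5: 16 < 24 holds -> x = 16 + 2 = 18, total = 60 + 18 = 78.
Iteration 6: 18 < 24 holds -> x = 18 + 2 = 20, total = 78 + 20 = 98.
Iteration 7: 20 < 24 holds -> x = 20 + 2 = 22, total = 98 + 22 = 120.
Iteration 8: 22 < 24 holds -> x = 22 + 2 = 24, total = 120 + 24 = 144.
Iteration 9: 24 < 24 fails; recursion stops.
SUM(total) = 8 + 18 + 30 + 44 + 60 + 78 + 98 + 120 + 144 = 600.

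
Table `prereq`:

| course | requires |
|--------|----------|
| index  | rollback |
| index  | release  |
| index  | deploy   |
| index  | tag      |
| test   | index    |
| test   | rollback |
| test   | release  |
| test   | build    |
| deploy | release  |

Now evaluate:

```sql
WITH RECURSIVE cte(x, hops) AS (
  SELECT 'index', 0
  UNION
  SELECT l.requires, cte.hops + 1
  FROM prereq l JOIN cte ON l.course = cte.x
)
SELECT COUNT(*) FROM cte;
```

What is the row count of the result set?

6

Base: (index, hops=0).
Iteration 1: edges from {index} -> (deploy, hops=1), (release, hops=1), (rollback, hops=1), (tag, hops=1).
Iteration 2: edges from {deploy,release,rollback,tag} -> (release, hops=2).
Iteration 3: no outgoing edges from {release}; recursion stops.
Total rows emitted: 6.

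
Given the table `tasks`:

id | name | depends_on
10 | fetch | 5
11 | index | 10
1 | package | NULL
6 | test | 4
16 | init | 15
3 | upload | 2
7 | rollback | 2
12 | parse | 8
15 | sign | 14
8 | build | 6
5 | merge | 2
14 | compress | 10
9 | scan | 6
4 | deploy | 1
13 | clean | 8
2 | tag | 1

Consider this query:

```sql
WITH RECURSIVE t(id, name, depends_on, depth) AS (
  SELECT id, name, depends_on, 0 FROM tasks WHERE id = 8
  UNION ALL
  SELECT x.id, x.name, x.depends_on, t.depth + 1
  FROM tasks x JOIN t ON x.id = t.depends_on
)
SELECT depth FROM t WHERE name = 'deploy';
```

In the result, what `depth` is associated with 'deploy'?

2

Base: id=8 (build), depends_on=6, depth 0.
Iteration 1: join on id=6 -> test (id 6, depends_on=4, depth 1).
Iteration 2: join on id=4 -> deploy (id 4, depends_on=1, depth 2).
Iteration 3: join on id=1 -> package (id 1, depends_on=NULL, depth 3).
Iteration 4: depends_on is NULL; no match; recursion stops.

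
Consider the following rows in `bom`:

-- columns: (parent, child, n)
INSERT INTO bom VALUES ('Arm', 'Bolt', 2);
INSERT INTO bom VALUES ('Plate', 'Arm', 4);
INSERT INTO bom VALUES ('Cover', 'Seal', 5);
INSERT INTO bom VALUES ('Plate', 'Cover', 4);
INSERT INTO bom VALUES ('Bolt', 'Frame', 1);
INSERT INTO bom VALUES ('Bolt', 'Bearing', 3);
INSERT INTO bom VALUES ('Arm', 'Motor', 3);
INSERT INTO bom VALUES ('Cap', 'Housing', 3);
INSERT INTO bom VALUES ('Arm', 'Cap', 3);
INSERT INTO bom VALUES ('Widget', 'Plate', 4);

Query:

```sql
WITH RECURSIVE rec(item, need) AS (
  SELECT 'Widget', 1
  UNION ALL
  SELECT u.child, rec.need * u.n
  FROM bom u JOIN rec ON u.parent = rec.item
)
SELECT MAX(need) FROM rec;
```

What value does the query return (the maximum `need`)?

144

Base: (Widget, need=1).
Iteration 1: components of {Widget} -> Plate = 1*4 = 4.
Iteration 2: components of {Plate} -> Arm = 4*4 = 16, Cover = 4*4 = 16.
Iteration 3: components of {Arm,Cover} -> Bolt = 16*2 = 32, Cap = 16*3 = 48, Motor = 16*3 = 48, Seal = 16*5 = 80.
Iteration 4: components of {Bolt,Cap,Motor,Seal} -> Bearing = 32*3 = 96, Frame = 32*1 = 32, Housing = 48*3 = 144.
Iteration 5: no further components; recursion stops.
need values: 1, 4, 16, 16, 32, 48, 48, 80, 32, 96, 144; the maximum is 144.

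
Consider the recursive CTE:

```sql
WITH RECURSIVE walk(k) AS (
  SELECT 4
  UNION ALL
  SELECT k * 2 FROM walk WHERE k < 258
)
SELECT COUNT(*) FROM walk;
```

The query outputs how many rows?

8

Base: k=4.
Iteration 1: 4 < 258 holds -> k = 4 * 2 = 8.
Iteration 2: 8 < 258 holds -> k = 8 * 2 = 16.
Iteration 3: 16 < 258 holds -> k = 16 * 2 = 32.
Iteration 4: 32 < 258 holds -> k = 32 * 2 = 64.
Iteration 5: 64 < 258 holds -> k = 64 * 2 = 128.
Iteration 6: 128 < 258 holds -> k = 128 * 2 = 256.
Iteration 7: 256 < 258 holds -> k = 256 * 2 = 512.
Iteration 8: 512 < 258 fails; recursion stops.
Total rows emitted: 8.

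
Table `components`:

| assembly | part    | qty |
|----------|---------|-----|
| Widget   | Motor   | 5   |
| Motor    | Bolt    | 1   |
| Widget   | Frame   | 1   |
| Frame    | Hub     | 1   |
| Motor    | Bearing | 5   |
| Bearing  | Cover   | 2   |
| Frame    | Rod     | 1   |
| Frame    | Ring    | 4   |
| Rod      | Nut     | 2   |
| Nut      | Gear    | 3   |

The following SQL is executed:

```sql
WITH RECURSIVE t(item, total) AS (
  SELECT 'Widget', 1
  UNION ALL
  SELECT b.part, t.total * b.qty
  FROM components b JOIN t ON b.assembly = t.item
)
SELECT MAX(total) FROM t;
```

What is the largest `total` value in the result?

50

Base: (Widget, total=1).
Iteration 1: components of {Widget} -> Frame = 1*1 = 1, Motor = 1*5 = 5.
Iteration 2: components of {Frame,Motor} -> Bearing = 5*5 = 25, Bolt = 5*1 = 5, Hub = 1*1 = 1, Ring = 1*4 = 4, Rod = 1*1 = 1.
Iteration 3: components of {Bearing,Bolt,Hub,Ring,Rod} -> Cover = 25*2 = 50, Nut = 1*2 = 2.
Iteration 4: components of {Cover,Nut} -> Gear = 2*3 = 6.
Iteration 5: no further components; recursion stops.
total values: 1, 5, 1, 5, 25, 1, 1, 4, 50, 2, 6; the maximum is 50.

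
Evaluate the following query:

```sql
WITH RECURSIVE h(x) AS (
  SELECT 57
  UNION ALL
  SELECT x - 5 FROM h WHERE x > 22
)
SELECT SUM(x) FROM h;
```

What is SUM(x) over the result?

316

Base: x=57.
Iteration 1: 57 > 22 holds -> x = 57 - 5 = 52.
Iteration 2: 52 > 22 holds -> x = 52 - 5 = 47.
Iteration 3: 47 > 22 holds -> x = 47 - 5 = 42.
Iteration 4: 42 > 22 holds -> x = 42 - 5 = 37.
Iteration 5: 37 > 22 holds -> x = 37 - 5 = 32.
Iteration 6: 32 > 22 holds -> x = 32 - 5 = 27.
Iteration 7: 27 > 22 holds -> x = 27 - 5 = 22.
Iteration 8: 22 > 22 fails; recursion stops.
SUM(x) = 57 + 52 + 47 + 42 + 37 + 32 + 27 + 22 = 316.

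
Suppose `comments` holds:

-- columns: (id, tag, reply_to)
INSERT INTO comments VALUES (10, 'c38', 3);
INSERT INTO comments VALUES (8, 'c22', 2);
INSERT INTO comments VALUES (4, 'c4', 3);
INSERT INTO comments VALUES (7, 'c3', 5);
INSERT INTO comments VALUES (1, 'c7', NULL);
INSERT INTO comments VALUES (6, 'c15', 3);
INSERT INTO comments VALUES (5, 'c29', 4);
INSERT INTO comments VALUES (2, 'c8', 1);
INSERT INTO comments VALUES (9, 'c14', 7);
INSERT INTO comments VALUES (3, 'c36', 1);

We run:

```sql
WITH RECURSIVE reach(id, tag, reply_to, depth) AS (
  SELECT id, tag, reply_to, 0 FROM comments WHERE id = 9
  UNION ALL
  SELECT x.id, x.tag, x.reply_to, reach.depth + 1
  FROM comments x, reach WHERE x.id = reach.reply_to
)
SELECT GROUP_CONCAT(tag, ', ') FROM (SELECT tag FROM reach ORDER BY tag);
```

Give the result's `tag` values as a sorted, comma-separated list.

Base: id=9 (c14), reply_to=7, depth 0.
Iteration 1: join on id=7 -> c3 (id 7, reply_to=5, depth 1).
Iteration 2: join on id=5 -> c29 (id 5, reply_to=4, depth 2).
Iteration 3: join on id=4 -> c4 (id 4, reply_to=3, depth 3).
Iteration 4: join on id=3 -> c36 (id 3, reply_to=1, depth 4).
Iteration 5: join on id=1 -> c7 (id 1, reply_to=NULL, depth 5).
Iteration 6: reply_to is NULL; no match; recursion stops.

c14, c29, c3, c36, c4, c7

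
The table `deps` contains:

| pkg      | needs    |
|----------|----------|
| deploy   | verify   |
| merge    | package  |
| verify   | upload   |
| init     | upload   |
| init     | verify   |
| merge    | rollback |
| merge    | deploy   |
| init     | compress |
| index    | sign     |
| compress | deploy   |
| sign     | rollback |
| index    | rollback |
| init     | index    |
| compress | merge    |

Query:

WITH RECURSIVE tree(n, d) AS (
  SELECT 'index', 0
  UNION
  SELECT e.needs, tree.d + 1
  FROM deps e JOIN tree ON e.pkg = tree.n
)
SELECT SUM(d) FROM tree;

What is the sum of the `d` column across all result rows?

4

Base: (index, d=0).
Iteration 1: edges from {index} -> (rollback, d=1), (sign, d=1).
Iteration 2: edges from {rollback,sign} -> (rollback, d=2).
Iteration 3: no outgoing edges from {rollback}; recursion stops.
SUM(d) = 0 + 1 + 1 + 2 = 4.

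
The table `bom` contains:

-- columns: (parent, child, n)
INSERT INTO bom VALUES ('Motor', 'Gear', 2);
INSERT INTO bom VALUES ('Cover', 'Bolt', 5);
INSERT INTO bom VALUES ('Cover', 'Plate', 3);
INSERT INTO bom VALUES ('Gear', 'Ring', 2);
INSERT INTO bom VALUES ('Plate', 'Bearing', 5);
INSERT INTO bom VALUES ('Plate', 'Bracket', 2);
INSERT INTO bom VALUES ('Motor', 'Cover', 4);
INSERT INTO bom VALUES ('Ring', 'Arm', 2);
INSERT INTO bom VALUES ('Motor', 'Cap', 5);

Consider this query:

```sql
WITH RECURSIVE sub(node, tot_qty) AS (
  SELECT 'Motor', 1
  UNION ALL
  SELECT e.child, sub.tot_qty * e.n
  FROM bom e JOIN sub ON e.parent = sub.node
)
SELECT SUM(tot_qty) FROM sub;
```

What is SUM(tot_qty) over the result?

140

Base: (Motor, tot_qty=1).
Iteration 1: components of {Motor} -> Cap = 1*5 = 5, Cover = 1*4 = 4, Gear = 1*2 = 2.
Iteration 2: components of {Cap,Cover,Gear} -> Bolt = 4*5 = 20, Plate = 4*3 = 12, Ring = 2*2 = 4.
Iteration 3: components of {Bolt,Plate,Ring} -> Arm = 4*2 = 8, Bearing = 12*5 = 60, Bracket = 12*2 = 24.
Iteration 4: no further components; recursion stops.
SUM(tot_qty) = 1 + 2 + 4 + 5 + 4 + 12 + 20 + 8 + 24 + 60 = 140.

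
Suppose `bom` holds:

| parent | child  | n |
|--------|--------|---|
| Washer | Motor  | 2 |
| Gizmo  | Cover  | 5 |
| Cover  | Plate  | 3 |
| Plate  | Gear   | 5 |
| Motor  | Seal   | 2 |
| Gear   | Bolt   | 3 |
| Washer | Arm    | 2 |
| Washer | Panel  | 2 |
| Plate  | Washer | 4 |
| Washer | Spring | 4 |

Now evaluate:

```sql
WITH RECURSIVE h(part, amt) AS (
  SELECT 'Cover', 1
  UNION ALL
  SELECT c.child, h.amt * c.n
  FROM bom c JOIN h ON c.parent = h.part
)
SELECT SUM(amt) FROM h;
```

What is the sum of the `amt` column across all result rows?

Base: (Cover, amt=1).
Iteration 1: components of {Cover} -> Plate = 1*3 = 3.
Iteration 2: components of {Plate} -> Gear = 3*5 = 15, Washer = 3*4 = 12.
Iteration 3: components of {Gear,Washer} -> Arm = 12*2 = 24, Bolt = 15*3 = 45, Motor = 12*2 = 24, Panel = 12*2 = 24, Spring = 12*4 = 48.
Iteration 4: components of {Arm,Bolt,Motor,Panel,Spring} -> Seal = 24*2 = 48.
Iteration 5: no further components; recursion stops.
SUM(amt) = 1 + 3 + 12 + 15 + 24 + 24 + 24 + 48 + 45 + 48 = 244.

244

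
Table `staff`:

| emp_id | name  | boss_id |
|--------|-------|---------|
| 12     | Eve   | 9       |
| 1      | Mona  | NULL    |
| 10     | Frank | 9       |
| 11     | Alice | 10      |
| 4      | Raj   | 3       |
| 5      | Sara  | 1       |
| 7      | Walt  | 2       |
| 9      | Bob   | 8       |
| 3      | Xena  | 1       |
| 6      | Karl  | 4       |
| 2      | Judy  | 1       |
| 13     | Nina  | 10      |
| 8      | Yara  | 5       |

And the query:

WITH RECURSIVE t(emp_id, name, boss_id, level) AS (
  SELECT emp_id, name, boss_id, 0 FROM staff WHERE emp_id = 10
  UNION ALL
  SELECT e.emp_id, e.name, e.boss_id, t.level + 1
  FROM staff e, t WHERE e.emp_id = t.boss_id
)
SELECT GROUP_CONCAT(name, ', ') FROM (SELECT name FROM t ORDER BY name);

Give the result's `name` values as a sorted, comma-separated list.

Bob, Frank, Mona, Sara, Yara

Base: emp_id=10 (Frank), boss_id=9, level 0.
Iteration 1: join on emp_id=9 -> Bob (id 9, boss_id=8, level 1).
Iteration 2: join on emp_id=8 -> Yara (id 8, boss_id=5, level 2).
Iteration 3: join on emp_id=5 -> Sara (id 5, boss_id=1, level 3).
Iteration 4: join on emp_id=1 -> Mona (id 1, boss_id=NULL, level 4).
Iteration 5: boss_id is NULL; no match; recursion stops.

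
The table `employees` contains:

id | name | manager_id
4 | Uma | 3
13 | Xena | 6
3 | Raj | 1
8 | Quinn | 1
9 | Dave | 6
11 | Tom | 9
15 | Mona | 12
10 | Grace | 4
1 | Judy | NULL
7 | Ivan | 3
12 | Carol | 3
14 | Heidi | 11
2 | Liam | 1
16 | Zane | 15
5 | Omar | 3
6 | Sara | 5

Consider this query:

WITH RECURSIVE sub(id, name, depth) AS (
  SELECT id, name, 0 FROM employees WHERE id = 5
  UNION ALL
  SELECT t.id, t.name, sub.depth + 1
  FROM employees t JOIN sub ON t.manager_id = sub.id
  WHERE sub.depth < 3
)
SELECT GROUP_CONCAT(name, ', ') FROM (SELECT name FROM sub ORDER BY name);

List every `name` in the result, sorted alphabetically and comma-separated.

Base: id=5 (Omar) at depth 0.
Iteration 1: rows with manager_id in {5} -> Sara (id 6, depth 1).
Iteration 2: rows with manager_id in {6} -> Dave (id 9, depth 2), Xena (id 13, depth 2).
Iteration 3: rows with manager_id in {9,13} -> Tom (id 11, depth 3).
Iteration 4: depth < 3 fails for all current rows; recursion stops.

Dave, Omar, Sara, Tom, Xena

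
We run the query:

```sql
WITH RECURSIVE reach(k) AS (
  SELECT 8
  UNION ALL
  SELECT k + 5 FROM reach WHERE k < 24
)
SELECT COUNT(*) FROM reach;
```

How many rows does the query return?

Base: k=8.
Iteration 1: 8 < 24 holds -> k = 8 + 5 = 13.
Iteration 2: 13 < 24 holds -> k = 13 + 5 = 18.
Iteration 3: 18 < 24 holds -> k = 18 + 5 = 23.
Iteration 4: 23 < 24 holds -> k = 23 + 5 = 28.
Iteration 5: 28 < 24 fails; recursion stops.
Total rows emitted: 5.

5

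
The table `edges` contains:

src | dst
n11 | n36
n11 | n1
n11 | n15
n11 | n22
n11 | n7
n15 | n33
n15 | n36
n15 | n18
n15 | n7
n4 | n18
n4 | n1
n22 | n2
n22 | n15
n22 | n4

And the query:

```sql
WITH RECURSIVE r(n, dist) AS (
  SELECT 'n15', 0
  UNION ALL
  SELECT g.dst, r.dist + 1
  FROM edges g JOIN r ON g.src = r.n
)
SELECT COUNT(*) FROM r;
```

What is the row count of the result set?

Base: (n15, dist=0).
Iteration 1: edges from {n15} -> (n18, dist=1), (n33, dist=1), (n36, dist=1), (n7, dist=1).
Iteration 2: no outgoing edges from {n18,n33,n36,n7}; recursion stops.
Total rows emitted: 5.

5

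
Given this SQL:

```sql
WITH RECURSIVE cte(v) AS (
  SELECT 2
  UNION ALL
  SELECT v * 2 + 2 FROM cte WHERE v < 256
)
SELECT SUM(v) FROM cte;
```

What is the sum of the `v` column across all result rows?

1004

Base: v=2.
Iteration 1: 2 < 256 holds -> v = 2 * 2 + 2 = 6.
Iteration 2: 6 < 256 holds -> v = 6 * 2 + 2 = 14.
Iteration 3: 14 < 256 holds -> v = 14 * 2 + 2 = 30.
Iteration 4: 30 < 256 holds -> v = 30 * 2 + 2 = 62.
Iteration 5: 62 < 256 holds -> v = 62 * 2 + 2 = 126.
Iteration 6: 126 < 256 holds -> v = 126 * 2 + 2 = 254.
Iteration 7: 254 < 256 holds -> v = 254 * 2 + 2 = 510.
Iteration 8: 510 < 256 fails; recursion stops.
SUM(v) = 2 + 6 + 14 + 30 + 62 + 126 + 254 + 510 = 1004.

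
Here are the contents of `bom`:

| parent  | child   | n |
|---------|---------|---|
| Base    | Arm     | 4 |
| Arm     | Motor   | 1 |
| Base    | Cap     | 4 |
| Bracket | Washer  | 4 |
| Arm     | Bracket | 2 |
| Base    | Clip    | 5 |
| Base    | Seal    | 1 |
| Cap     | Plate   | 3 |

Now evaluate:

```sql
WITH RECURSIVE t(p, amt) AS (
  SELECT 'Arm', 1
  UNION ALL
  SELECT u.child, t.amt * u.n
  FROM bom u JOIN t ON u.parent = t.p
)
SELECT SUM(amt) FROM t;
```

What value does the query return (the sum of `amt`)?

Base: (Arm, amt=1).
Iteration 1: components of {Arm} -> Bracket = 1*2 = 2, Motor = 1*1 = 1.
Iteration 2: components of {Bracket,Motor} -> Washer = 2*4 = 8.
Iteration 3: no further components; recursion stops.
SUM(amt) = 1 + 2 + 1 + 8 = 12.

12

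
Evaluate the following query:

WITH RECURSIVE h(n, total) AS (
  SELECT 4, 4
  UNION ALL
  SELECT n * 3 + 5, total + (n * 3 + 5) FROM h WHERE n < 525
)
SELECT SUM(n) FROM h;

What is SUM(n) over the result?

2351

Base: n=4, total=4.
Iteration 1: 4 < 525 holds -> n = 4 * 3 + 5 = 17, total = 4 + 17 = 21.
Iteration 2: 17 < 525 holds -> n = 17 * 3 + 5 = 56, total = 21 + 56 = 77.
Iteration 3: 56 < 525 holds -> n = 56 * 3 + 5 = 173, total = 77 + 173 = 250.
Iteration 4: 173 < 525 holds -> n = 173 * 3 + 5 = 524, total = 250 + 524 = 774.
Iteration 5: 524 < 525 holds -> n = 524 * 3 + 5 = 1577, total = 774 + 1577 = 2351.
Iteration 6: 1577 < 525 fails; recursion stops.
SUM(n) = 4 + 17 + 56 + 173 + 524 + 1577 = 2351.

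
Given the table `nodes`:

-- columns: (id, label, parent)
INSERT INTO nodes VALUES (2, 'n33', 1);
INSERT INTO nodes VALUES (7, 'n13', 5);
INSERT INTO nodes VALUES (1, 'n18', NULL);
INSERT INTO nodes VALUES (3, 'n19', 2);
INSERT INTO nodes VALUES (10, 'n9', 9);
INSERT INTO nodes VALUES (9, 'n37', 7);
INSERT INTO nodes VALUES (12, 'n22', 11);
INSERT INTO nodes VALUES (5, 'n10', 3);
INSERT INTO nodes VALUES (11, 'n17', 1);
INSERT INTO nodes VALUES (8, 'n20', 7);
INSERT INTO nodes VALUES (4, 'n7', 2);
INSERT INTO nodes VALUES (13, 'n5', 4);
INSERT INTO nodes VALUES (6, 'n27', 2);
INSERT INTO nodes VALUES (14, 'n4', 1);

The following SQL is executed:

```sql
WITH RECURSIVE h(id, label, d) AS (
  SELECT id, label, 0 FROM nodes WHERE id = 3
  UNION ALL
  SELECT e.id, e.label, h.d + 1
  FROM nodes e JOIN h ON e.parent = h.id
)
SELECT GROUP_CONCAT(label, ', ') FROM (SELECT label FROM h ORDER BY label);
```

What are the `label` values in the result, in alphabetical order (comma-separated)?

n10, n13, n19, n20, n37, n9

Base: id=3 (n19) at d 0.
Iteration 1: rows with parent in {3} -> n10 (id 5, d 1).
Iteration 2: rows with parent in {5} -> n13 (id 7, d 2).
Iteration 3: rows with parent in {7} -> n20 (id 8, d 3), n37 (id 9, d 3).
Iteration 4: rows with parent in {8,9} -> n9 (id 10, d 4).
Iteration 5: no rows with parent in {10}; recursion stops.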